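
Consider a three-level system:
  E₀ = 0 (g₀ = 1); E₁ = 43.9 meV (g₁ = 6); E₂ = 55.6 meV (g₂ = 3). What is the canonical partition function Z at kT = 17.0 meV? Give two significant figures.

Z = 1.6

Eᵢ/kT = 0, 2.582, 3.271.
Z = Σ gᵢe^(−Eᵢ/kT) = 1·e^(−0) + 6·e^(−2.582) + 3·e^(−3.271) = 1.000 + 0.4537 + 0.1139 = 1.568.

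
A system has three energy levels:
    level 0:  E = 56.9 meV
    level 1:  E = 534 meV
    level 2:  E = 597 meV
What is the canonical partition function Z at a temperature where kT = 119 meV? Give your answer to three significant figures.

Eᵢ/kT = 0.47815, 4.4874, 5.0168.
Z = Σ e^(−Eᵢ/kT) = e^(−0.47815) + e^(−4.4874) + e^(−5.0168) = 0.61993 + 0.011250 + 0.0066257 = 0.63781.

Z = 0.638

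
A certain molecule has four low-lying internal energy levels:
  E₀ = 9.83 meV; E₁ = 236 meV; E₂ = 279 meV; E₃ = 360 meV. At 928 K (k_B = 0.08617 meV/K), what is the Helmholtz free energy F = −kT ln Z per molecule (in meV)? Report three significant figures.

k_BT = 0.08617 × 928 K = 79.966 meV.
Eᵢ/kT = 0.12293, 2.9513, 3.4890, 4.5019.
Z = Σ e^(−Eᵢ/kT) = e^(−0.12293) + e^(−2.9513) + e^(−3.4890) + e^(−4.5019) = 0.88433 + 0.052272 + 0.030531 + 0.011088 = 0.97822.
F = −kT ln Z = −79.966 × ln(0.97822) = −79.966 × -0.022021 = 1.76 meV.

1.76 meV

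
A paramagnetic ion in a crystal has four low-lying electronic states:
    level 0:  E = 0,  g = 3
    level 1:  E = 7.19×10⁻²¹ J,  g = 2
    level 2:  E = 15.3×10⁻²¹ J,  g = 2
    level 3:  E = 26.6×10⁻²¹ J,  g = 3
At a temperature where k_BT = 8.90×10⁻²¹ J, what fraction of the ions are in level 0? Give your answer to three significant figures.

0.682

Eᵢ/kT = 0, 0.80787, 1.7191, 2.9888.
Z = Σ gᵢe^(−Eᵢ/kT) = 3·e^(−0) + 2·e^(−0.80787) + 2·e^(−1.7191) + 3·e^(−2.9888) = 3.0000 + 0.89161 + 0.35845 + 0.15104 = 4.4011.
P₀ = g₀ e^(−E₀/kT) / Z = 3.0000/4.4011 = 0.682.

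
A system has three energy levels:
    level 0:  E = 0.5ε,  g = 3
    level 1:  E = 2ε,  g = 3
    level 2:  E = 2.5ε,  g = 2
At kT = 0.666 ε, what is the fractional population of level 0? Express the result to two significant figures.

0.88

Eᵢ/kT = 0.7508, 3.003, 3.754.
Z = Σ gᵢe^(−Eᵢ/kT) = 3·e^(−0.7508) + 3·e^(−3.003) + 2·e^(−3.754) = 1.416 + 0.1489 + 0.04685 = 1.612.
P₀ = g₀ e^(−E₀/kT) / Z = 1.416/1.612 = 0.88.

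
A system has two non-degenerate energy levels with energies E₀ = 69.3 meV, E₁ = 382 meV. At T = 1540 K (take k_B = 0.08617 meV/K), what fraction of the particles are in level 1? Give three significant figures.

k_BT = 0.08617 × 1540 K = 132.70 meV.
Eᵢ/kT = 0.52223, 2.8787.
Z = Σ e^(−Eᵢ/kT) = e^(−0.52223) + e^(−2.8787) = 0.59320 + 0.056208 = 0.64941.
P₁ = e^(−E₁/kT) / Z = 0.056208/0.64941 = 0.0866.

0.0866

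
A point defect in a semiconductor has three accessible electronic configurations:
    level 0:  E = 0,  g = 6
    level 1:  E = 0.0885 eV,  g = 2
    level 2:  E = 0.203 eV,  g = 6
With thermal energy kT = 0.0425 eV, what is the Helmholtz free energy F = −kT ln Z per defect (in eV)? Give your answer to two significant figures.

Eᵢ/kT = 0, 2.082, 4.776.
Z = Σ gᵢe^(−Eᵢ/kT) = 6·e^(−0) + 2·e^(−2.082) + 6·e^(−4.776) = 6.000 + 0.2494 + 0.05058 = 6.300.
F = −kT ln Z = −0.0425 × ln(6.300) = −0.0425 × 1.841 = -0.078 eV.

-0.078 eV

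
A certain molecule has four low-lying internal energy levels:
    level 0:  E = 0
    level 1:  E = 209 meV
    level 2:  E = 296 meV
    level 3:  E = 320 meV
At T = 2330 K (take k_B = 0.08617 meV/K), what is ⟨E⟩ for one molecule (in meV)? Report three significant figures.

116 meV

k_BT = 0.08617 × 2330 K = 200.78 meV.
Eᵢ/kT = 0, 1.0409, 1.4743, 1.5938.
Z = Σ e^(−Eᵢ/kT) = e^(−0) + e^(−1.0409) + e^(−1.4743) + e^(−1.5938) = 1.0000 + 0.35314 + 0.22894 + 0.20315 = 1.7852.
⟨E⟩ = Σ Eᵢ e^(−Eᵢ/kT) / Z = (0·1.0000 + 209·0.35314 + 296·0.22894 + 320·0.20315) / 1.7852 = 116 meV.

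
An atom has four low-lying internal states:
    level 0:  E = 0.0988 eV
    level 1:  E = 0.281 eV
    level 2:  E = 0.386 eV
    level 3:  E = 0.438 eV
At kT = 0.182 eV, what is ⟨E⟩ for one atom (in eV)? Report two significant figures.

0.20 eV

Eᵢ/kT = 0.5429, 1.544, 2.121, 2.407.
Z = Σ e^(−Eᵢ/kT) = e^(−0.5429) + e^(−1.544) + e^(−2.121) + e^(−2.407) = 0.5811 + 0.2135 + 0.1199 + 0.09009 = 1.005.
⟨E⟩ = Σ Eᵢ e^(−Eᵢ/kT) / Z = (0.0988·0.5811 + 0.281·0.2135 + 0.386·0.1199 + 0.438·0.09009) / 1.005 = 0.20 eV.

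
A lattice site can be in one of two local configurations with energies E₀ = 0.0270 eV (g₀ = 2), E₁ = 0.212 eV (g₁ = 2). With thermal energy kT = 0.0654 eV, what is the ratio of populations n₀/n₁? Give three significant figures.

16.9

n₀/n₁ = (g₀/g₁) exp[−(E₀−E₁)/kT] = (2/2) × exp(−(-0.1850 eV)/(0.0654 eV)) = (2/2) × exp(2.8287) = 16.9.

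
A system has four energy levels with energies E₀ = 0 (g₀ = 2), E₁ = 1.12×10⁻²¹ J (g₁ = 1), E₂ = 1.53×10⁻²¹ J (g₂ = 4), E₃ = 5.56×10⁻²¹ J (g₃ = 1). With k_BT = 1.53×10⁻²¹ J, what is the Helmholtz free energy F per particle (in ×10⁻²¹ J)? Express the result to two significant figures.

Eᵢ/kT = 0, 0.7320, 1.000, 3.634.
Z = Σ gᵢe^(−Eᵢ/kT) = 2·e^(−0) + 1·e^(−0.7320) + 4·e^(−1.000) + 1·e^(−3.634) = 2.000 + 0.4809 + 1.472 + 0.02641 = 3.979.
F = −kT ln Z = −1.53 × ln(3.979) = −1.53 × 1.381 = -2.1 ×10⁻²¹ J.

-2.1 ×10⁻²¹ J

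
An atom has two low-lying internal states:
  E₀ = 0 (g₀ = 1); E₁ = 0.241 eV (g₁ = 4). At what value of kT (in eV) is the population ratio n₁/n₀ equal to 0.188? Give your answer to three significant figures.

0.0788 eV

n₁/n₀ = (g₁/g₀) exp[−(E₁−E₀)/kT] = 0.188.
⇒ (E₁−E₀)/kT = ln((4/1)/0.188) = ln(21.277) = 3.0576.
kT = 0.241 eV / 3.0576 = 0.0788 eV.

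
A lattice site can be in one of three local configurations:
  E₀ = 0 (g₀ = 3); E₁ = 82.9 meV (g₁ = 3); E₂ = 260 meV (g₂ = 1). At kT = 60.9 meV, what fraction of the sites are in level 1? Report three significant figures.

0.203

Eᵢ/kT = 0, 1.3612, 4.2693.
Z = Σ gᵢe^(−Eᵢ/kT) = 3·e^(−0) + 3·e^(−1.3612) + 1·e^(−4.2693) = 3.0000 + 0.76906 + 0.013992 = 3.7831.
P₁ = g₁ e^(−E₁/kT) / Z = 0.76906/3.7831 = 0.203.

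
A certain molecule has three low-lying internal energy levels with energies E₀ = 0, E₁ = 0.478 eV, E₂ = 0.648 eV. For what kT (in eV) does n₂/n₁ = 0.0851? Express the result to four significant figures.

n₂/n₁ = exp[−(E₂−E₁)/kT] = 0.0851.
⇒ (E₂−E₁)/kT = ln(1/0.0851) = ln(11.7509) = 2.46393.
kT = 0.170 eV / 2.46393 = 0.06900 eV.

0.06900 eV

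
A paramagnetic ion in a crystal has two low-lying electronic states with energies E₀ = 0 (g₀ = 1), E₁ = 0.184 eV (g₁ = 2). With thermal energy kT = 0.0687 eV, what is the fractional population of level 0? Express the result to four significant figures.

0.8792

Eᵢ/kT = 0, 2.67831.
Z = Σ gᵢe^(−Eᵢ/kT) = 1·e^(−0) + 2·e^(−2.67831) = 1.00000 + 0.137358 = 1.13736.
P₀ = g₀ e^(−E₀/kT) / Z = 1.00000/1.13736 = 0.8792.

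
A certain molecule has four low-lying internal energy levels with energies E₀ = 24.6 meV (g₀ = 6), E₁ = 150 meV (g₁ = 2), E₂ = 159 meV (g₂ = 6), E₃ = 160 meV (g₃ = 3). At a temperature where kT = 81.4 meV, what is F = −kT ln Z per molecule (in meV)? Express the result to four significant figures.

-146.2 meV

Eᵢ/kT = 0.302211, 1.84275, 1.95332, 1.96560.
Z = Σ gᵢe^(−Eᵢ/kT) = 6·e^(−0.302211) + 2·e^(−1.84275) + 6·e^(−1.95332) + 3·e^(−1.96560) = 4.43509 + 0.316763 + 0.850815 + 0.420215 = 6.02288.
F = −kT ln Z = −81.4 × ln(6.02288) = −81.4 × 1.79557 = -146.2 meV.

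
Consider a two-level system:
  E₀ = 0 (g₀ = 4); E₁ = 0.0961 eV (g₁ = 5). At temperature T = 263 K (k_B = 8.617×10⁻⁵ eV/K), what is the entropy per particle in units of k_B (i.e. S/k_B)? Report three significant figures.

k_BT = 8.617×10⁻⁵ × 263 K = 0.022663 eV.
Eᵢ/kT = 0, 4.2404.
Z = Σ gᵢe^(−Eᵢ/kT) = 4·e^(−0) + 5·e^(−4.2404) = 4.0000 + 0.072009 = 4.0720.
⟨E⟩ = Σ EᵢPᵢ = 0.0016994 eV.
S/k_B = ln Z + ⟨E⟩/kT = ln(4.0720) + 0.0016994/0.022663 = 1.4041 + 0.074986 = 1.48.

1.48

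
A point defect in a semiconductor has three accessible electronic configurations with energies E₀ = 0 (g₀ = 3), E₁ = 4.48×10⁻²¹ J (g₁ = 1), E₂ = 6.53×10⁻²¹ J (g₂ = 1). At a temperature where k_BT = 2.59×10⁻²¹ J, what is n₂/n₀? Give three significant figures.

n₂/n₀ = (g₂/g₀) exp[−(E₂−E₀)/kT] = (1/3) × exp(−(6.53 ×10⁻²¹ J)/(2.59 ×10⁻²¹ J)) = (1/3) × exp(-2.5212) = 0.0268.

0.0268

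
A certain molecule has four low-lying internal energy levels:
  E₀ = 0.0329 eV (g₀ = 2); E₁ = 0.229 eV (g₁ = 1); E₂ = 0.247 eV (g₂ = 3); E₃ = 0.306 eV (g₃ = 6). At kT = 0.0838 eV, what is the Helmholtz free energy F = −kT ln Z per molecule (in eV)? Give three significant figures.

Eᵢ/kT = 0.39260, 2.7327, 2.9475, 3.6516.
Z = Σ gᵢe^(−Eᵢ/kT) = 2·e^(−0.39260) + 1·e^(−2.7327) + 3·e^(−2.9475) + 6·e^(−3.6516) = 1.3506 + 0.065043 + 0.15741 + 0.15570 = 1.7288.
F = −kT ln Z = −0.0838 × ln(1.7288) = −0.0838 × 0.54743 = -0.0459 eV.

-0.0459 eV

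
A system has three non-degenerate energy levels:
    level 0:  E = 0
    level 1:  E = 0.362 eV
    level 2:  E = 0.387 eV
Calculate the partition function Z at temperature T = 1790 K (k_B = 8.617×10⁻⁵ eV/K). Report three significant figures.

Z = 1.18

k_BT = 8.617×10⁻⁵ × 1790 K = 0.15424 eV.
Eᵢ/kT = 0, 2.3470, 2.5091.
Z = Σ e^(−Eᵢ/kT) = e^(−0) + e^(−2.3470) + e^(−2.5091) = 1.0000 + 0.095656 + 0.081341 = 1.1770.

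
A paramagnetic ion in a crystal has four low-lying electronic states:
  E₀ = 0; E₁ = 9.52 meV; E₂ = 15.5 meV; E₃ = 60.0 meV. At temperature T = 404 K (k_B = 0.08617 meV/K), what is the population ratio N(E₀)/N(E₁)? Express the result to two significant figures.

1.3

k_BT = 0.08617 × 404 K = 34.81 meV.
n₀/n₁ = exp[−(E₀−E₁)/kT] = exp(−(-9.52 meV)/(34.81 meV)) = exp(0.2735) = 1.3.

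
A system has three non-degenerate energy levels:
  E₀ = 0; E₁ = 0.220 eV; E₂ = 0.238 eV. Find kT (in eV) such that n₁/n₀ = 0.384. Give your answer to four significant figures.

n₁/n₀ = exp[−(E₁−E₀)/kT] = 0.384.
⇒ (E₁−E₀)/kT = ln(1/0.384) = ln(2.60417) = 0.957114.
kT = 0.220 eV / 0.957114 = 0.2299 eV.

0.2299 eV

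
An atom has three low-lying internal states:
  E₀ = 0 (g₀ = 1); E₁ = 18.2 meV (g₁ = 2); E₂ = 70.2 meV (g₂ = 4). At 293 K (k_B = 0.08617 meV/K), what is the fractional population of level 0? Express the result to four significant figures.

0.4503

k_BT = 0.08617 × 293 K = 25.2478 meV.
Eᵢ/kT = 0, 0.720855, 2.78044.
Z = Σ gᵢe^(−Eᵢ/kT) = 1·e^(−0) + 2·e^(−0.720855) + 4·e^(−2.78044) = 1.00000 + 0.972673 + 0.248045 = 2.22072.
P₀ = g₀ e^(−E₀/kT) / Z = 1.00000/2.22072 = 0.4503.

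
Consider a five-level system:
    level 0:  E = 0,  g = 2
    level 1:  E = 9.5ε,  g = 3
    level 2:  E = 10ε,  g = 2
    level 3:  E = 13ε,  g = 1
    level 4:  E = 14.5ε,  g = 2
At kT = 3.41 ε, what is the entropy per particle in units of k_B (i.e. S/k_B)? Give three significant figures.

Eᵢ/kT = 0, 2.7859, 2.9326, 3.8123, 4.2522.
Z = Σ gᵢe^(−Eᵢ/kT) = 2·e^(−0) + 3·e^(−2.7859) + 2·e^(−2.9326) + 1·e^(−3.8123) + 2·e^(−4.2522) = 2.0000 + 0.18502 + 0.10652 + 0.022097 + 0.028466 = 2.3421.
⟨E⟩ = Σ EᵢPᵢ = 1.5042 ε.
S/k_B = ln Z + ⟨E⟩/kT = ln(2.3421) + 1.5042/3.41 = 0.85105 + 0.44111 = 1.29.

1.29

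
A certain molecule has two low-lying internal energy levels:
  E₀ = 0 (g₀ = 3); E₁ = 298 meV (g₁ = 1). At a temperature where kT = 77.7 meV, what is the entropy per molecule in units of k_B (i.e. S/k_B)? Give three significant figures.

Eᵢ/kT = 0, 3.8353.
Z = Σ gᵢe^(−Eᵢ/kT) = 3·e^(−0) + 1·e^(−3.8353) = 3.0000 + 0.021595 = 3.0216.
⟨E⟩ = Σ EᵢPᵢ = 2.1298 meV.
S/k_B = ln Z + ⟨E⟩/kT = ln(3.0216) + 2.1298/77.7 = 1.1058 + 0.027411 = 1.13.

1.13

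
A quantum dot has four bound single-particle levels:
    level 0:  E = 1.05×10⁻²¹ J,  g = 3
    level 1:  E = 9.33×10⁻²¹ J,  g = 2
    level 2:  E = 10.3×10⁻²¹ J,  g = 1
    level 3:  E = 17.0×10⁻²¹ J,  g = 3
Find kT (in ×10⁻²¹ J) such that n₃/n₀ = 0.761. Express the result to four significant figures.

n₃/n₀ = (g₃/g₀) exp[−(E₃−E₀)/kT] = 0.761.
⇒ (E₃−E₀)/kT = ln((3/3)/0.761) = ln(1.31406) = 0.273122.
kT = 15.95 ×10⁻²¹ J / 0.273122 = 58.40 ×10⁻²¹ J.

58.40 ×10⁻²¹ J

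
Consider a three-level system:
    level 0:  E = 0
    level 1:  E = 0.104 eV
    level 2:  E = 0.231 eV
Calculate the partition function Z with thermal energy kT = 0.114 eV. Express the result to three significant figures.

Z = 1.53

Eᵢ/kT = 0, 0.91228, 2.0263.
Z = Σ e^(−Eᵢ/kT) = e^(−0) + e^(−0.91228) + e^(−2.0263) = 1.0000 + 0.40161 + 0.13182 = 1.5334.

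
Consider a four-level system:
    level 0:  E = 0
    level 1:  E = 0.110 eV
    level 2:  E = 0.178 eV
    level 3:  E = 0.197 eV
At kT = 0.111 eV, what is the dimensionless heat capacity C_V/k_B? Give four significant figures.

Eᵢ/kT = 0, 0.990991, 1.60360, 1.77477.
Z = Σ e^(−Eᵢ/kT) = e^(−0) + e^(−0.990991) + e^(−1.60360) + e^(−1.77477) = 1.00000 + 0.371209 + 0.201171 + 0.169522 = 1.74190.
⟨E⟩ = 0.0631708 eV, ⟨E²⟩ = 0.0100146 eV².
C_V/k_B = (⟨E²⟩ − ⟨E⟩²)/(kT)² = (0.0100146 − 0.00399055)/0.0123210 = 0.4889.

0.4889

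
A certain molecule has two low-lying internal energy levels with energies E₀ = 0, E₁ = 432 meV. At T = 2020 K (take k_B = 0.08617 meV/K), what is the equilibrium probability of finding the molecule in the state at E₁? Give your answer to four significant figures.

0.07714

k_BT = 0.08617 × 2020 K = 174.063 meV.
Eᵢ/kT = 0, 2.48186.
Z = Σ e^(−Eᵢ/kT) = e^(−0) + e^(−2.48186) = 1.00000 + 0.0835876 = 1.08359.
P₁ = e^(−E₁/kT) / Z = 0.0835876/1.08359 = 0.07714.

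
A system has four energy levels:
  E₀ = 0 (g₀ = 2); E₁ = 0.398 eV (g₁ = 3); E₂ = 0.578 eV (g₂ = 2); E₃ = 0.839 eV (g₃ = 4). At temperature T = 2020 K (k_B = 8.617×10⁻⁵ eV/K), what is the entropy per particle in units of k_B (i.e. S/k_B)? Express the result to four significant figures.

1.333

k_BT = 8.617×10⁻⁵ × 2020 K = 0.174063 eV.
Eᵢ/kT = 0, 2.28653, 3.32064, 4.82009.
Z = Σ gᵢe^(−Eᵢ/kT) = 2·e^(−0) + 3·e^(−2.28653) + 2·e^(−3.32064) + 4·e^(−4.82009) = 2.00000 + 0.304855 + 0.0722594 + 0.0322642 = 2.40938.
⟨E⟩ = Σ EᵢPᵢ = 0.0789281 eV.
S/k_B = ln Z + ⟨E⟩/kT = ln(2.40938) + 0.0789281/0.174063 = 0.879369 + 0.453446 = 1.333.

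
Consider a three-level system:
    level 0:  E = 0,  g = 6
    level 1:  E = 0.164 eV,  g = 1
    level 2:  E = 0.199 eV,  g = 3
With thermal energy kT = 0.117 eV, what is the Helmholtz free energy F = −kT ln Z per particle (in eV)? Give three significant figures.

Eᵢ/kT = 0, 1.4017, 1.7009.
Z = Σ gᵢe^(−Eᵢ/kT) = 6·e^(−0) + 1·e^(−1.4017) + 3·e^(−1.7009) = 6.0000 + 0.24618 + 0.54756 = 6.7937.
F = −kT ln Z = −0.117 × ln(6.7937) = −0.117 × 1.9160 = -0.224 eV.

-0.224 eV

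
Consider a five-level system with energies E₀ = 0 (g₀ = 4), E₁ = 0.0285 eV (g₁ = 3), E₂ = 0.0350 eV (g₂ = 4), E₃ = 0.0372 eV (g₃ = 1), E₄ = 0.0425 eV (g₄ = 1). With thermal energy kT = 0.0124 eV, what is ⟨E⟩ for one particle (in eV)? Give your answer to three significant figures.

Eᵢ/kT = 0, 2.2984, 2.8226, 3.0000, 3.4274.
Z = Σ gᵢe^(−Eᵢ/kT) = 4·e^(−0) + 3·e^(−2.2984) + 4·e^(−2.8226) + 1·e^(−3.0000) + 1·e^(−3.4274) = 4.0000 + 0.30126 + 0.23780 + 0.049787 + 0.032471 = 4.6213.
⟨E⟩ = Σ Eᵢ gᵢe^(−Eᵢ/kT) / Z = (0·4.0000 + 0.0285·0.30126 + 0.0350·0.23780 + 0.0372·0.049787 + 0.0425·0.032471) / 4.6213 = 0.00436 eV.

0.00436 eV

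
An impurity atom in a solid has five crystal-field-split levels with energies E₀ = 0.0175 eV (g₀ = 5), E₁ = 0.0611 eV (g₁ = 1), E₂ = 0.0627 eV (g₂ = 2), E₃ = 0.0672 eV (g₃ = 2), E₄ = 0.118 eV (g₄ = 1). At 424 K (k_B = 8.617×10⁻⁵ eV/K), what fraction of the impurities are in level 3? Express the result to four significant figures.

0.07943

k_BT = 8.617×10⁻⁵ × 424 K = 0.0365361 eV.
Eᵢ/kT = 0.478978, 1.67232, 1.71611, 1.83928, 3.22968.
Z = Σ gᵢe^(−Eᵢ/kT) = 5·e^(−0.478978) + 1·e^(−1.67232) + 2·e^(−1.71611) + 2·e^(−1.83928) + 1·e^(−3.22968) = 3.09708 + 0.187811 + 0.359528 + 0.317864 + 0.0395702 = 4.00185.
P₃ = g₃ e^(−E₃/kT) / Z = 0.317864/4.00185 = 0.07943.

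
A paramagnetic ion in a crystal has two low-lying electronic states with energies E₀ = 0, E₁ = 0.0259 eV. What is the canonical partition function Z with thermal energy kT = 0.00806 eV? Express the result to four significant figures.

Z = 1.040

Eᵢ/kT = 0, 3.21340.
Z = Σ e^(−Eᵢ/kT) = e^(−0) + e^(−3.21340) = 1.00000 + 0.0402196 = 1.04022.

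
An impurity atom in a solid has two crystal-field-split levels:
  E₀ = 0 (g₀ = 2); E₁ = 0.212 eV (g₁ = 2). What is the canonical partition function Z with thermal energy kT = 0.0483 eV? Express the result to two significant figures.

Z = 2.0

Eᵢ/kT = 0, 4.389.
Z = Σ gᵢe^(−Eᵢ/kT) = 2·e^(−0) + 2·e^(−4.389) = 2.000 + 0.02483 = 2.025.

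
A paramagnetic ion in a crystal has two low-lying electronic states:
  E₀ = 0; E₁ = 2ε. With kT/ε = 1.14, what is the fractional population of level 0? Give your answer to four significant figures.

Eᵢ/kT = 0, 1.75439.
Z = Σ e^(−Eᵢ/kT) = e^(−0) + e^(−1.75439) = 1.00000 + 0.173013 = 1.17301.
P₀ = e^(−E₀/kT) / Z = 1.00000/1.17301 = 0.8525.

0.8525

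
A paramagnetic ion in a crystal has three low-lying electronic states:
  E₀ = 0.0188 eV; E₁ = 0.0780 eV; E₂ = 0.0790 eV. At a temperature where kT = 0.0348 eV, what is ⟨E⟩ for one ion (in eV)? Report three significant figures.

Eᵢ/kT = 0.54023, 2.2414, 2.2701.
Z = Σ e^(−Eᵢ/kT) = e^(−0.54023) + e^(−2.2414) + e^(−2.2701) = 0.58261 + 0.10631 + 0.10330 = 0.79222.
⟨E⟩ = Σ Eᵢ e^(−Eᵢ/kT) / Z = (0.0188·0.58261 + 0.0780·0.10631 + 0.0790·0.10330) / 0.79222 = 0.0346 eV.

0.0346 eV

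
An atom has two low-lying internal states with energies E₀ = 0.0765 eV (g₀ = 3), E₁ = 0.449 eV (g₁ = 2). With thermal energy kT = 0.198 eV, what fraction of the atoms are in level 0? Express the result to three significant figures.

Eᵢ/kT = 0.38636, 2.2677.
Z = Σ gᵢe^(−Eᵢ/kT) = 3·e^(−0.38636) + 2·e^(−2.2677) = 2.0386 + 0.20710 = 2.2457.
P₀ = g₀ e^(−E₀/kT) / Z = 2.0386/2.2457 = 0.908.

0.908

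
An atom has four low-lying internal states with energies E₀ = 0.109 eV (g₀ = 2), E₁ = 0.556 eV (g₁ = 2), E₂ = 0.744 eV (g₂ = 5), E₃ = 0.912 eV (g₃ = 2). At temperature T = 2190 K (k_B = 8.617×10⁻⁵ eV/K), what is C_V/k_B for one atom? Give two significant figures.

k_BT = 8.617×10⁻⁵ × 2190 K = 0.1887 eV.
Eᵢ/kT = 0.5776, 2.946, 3.943, 4.833.
Z = Σ gᵢe^(−Eᵢ/kT) = 2·e^(−0.5776) + 2·e^(−2.946) + 5·e^(−3.943) + 2·e^(−4.833) = 1.122 + 0.1051 + 0.09695 + 0.01593 = 1.340.
⟨E⟩ = 0.1995 eV, ⟨E²⟩ = 0.08413 eV².
C_V/k_B = (⟨E²⟩ − ⟨E⟩²)/(kT)² = (0.08413 − 0.03980)/0.03561 = 1.2.

1.2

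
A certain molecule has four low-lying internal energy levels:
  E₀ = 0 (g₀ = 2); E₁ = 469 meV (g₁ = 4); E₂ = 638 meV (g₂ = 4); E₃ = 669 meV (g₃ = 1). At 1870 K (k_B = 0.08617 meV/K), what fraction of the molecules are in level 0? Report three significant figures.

0.866

k_BT = 0.08617 × 1870 K = 161.14 meV.
Eᵢ/kT = 0, 2.9105, 3.9593, 4.1517.
Z = Σ gᵢe^(−Eᵢ/kT) = 2·e^(−0) + 4·e^(−2.9105) + 4·e^(−3.9593) + 1·e^(−4.1517) = 2.0000 + 0.21779 + 0.076306 + 0.015738 = 2.3098.
P₀ = g₀ e^(−E₀/kT) / Z = 2.0000/2.3098 = 0.866.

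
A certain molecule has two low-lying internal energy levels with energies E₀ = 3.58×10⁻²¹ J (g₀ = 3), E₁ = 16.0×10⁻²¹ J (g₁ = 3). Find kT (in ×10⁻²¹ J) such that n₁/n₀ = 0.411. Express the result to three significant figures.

14.0 ×10⁻²¹ J

n₁/n₀ = (g₁/g₀) exp[−(E₁−E₀)/kT] = 0.411.
⇒ (E₁−E₀)/kT = ln((3/3)/0.411) = ln(2.4331) = 0.88917.
kT = 12.42 ×10⁻²¹ J / 0.88917 = 14.0 ×10⁻²¹ J.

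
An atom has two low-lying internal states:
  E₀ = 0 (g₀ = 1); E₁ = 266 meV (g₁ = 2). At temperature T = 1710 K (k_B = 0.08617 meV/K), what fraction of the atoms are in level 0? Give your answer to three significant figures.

k_BT = 0.08617 × 1710 K = 147.35 meV.
Eᵢ/kT = 0, 1.8052.
Z = Σ gᵢe^(−Eᵢ/kT) = 1·e^(−0) + 2·e^(−1.8052) = 1.0000 + 0.32888 = 1.3289.
P₀ = g₀ e^(−E₀/kT) / Z = 1.0000/1.3289 = 0.753.

0.753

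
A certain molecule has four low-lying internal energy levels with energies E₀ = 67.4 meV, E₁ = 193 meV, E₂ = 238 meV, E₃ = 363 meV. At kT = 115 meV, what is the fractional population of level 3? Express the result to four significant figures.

0.04668

Eᵢ/kT = 0.586087, 1.67826, 2.06957, 3.15652.
Z = Σ e^(−Eᵢ/kT) = e^(−0.586087) + e^(−1.67826) + e^(−2.06957) + e^(−3.15652) = 0.556501 + 0.186699 + 0.126240 + 0.0425736 = 0.912014.
P₃ = e^(−E₃/kT) / Z = 0.0425736/0.912014 = 0.04668.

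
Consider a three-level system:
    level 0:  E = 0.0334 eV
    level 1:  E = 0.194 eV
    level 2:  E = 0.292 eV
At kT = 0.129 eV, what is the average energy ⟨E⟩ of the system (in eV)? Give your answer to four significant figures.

0.09039 eV

Eᵢ/kT = 0.258915, 1.50388, 2.26357.
Z = Σ e^(−Eᵢ/kT) = e^(−0.258915) + e^(−1.50388) + e^(−2.26357) = 0.771889 + 0.222266 + 0.103979 = 1.09813.
⟨E⟩ = Σ Eᵢ e^(−Eᵢ/kT) / Z = (0.0334·0.771889 + 0.194·0.222266 + 0.292·0.103979) / 1.09813 = 0.09039 eV.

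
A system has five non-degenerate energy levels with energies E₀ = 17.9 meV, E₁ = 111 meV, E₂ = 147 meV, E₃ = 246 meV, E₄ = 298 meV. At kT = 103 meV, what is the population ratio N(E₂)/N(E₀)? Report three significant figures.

0.286

n₂/n₀ = exp[−(E₂−E₀)/kT] = exp(−(129.1 meV)/(103 meV)) = exp(-1.2534) = 0.286.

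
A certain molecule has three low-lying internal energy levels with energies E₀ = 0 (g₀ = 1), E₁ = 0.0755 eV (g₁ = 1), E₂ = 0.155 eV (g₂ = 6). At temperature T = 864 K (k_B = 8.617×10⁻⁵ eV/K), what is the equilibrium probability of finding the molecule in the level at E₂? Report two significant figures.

0.35

k_BT = 8.617×10⁻⁵ × 864 K = 0.07445 eV.
Eᵢ/kT = 0, 1.014, 2.082.
Z = Σ gᵢe^(−Eᵢ/kT) = 1·e^(−0) + 1·e^(−1.014) + 6·e^(−2.082) = 1.000 + 0.3628 + 0.7481 = 2.111.
P₂ = g₂ e^(−E₂/kT) / Z = 0.7481/2.111 = 0.35.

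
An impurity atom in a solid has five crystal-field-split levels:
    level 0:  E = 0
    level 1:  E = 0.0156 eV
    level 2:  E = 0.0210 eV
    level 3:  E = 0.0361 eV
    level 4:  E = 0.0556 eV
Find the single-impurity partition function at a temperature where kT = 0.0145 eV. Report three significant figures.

Eᵢ/kT = 0, 1.0759, 1.4483, 2.4897, 3.8345.
Z = Σ e^(−Eᵢ/kT) = e^(−0) + e^(−1.0759) + e^(−1.4483) + e^(−2.4897) + e^(−3.8345) = 1.0000 + 0.34099 + 0.23497 + 0.082935 + 0.021612 = 1.6805.

Z = 1.68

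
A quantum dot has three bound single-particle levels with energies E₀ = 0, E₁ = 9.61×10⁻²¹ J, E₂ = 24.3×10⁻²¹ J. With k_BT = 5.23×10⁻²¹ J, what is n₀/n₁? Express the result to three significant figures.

6.28

n₀/n₁ = exp[−(E₀−E₁)/kT] = exp(−(-9.61 ×10⁻²¹ J)/(5.23 ×10⁻²¹ J)) = exp(1.8375) = 6.28.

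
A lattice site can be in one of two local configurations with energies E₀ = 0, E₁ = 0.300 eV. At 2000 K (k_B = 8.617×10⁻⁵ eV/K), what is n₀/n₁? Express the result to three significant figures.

5.70

k_BT = 8.617×10⁻⁵ × 2000 K = 0.17234 eV.
n₀/n₁ = exp[−(E₀−E₁)/kT] = exp(−(-0.300 eV)/(0.17234 eV)) = exp(1.7407) = 5.70.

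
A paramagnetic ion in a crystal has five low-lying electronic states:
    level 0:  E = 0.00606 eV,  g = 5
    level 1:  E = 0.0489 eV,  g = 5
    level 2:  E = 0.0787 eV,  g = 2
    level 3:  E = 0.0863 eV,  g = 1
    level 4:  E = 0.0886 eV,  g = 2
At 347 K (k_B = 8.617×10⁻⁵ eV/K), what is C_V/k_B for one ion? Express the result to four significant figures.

0.5879

k_BT = 8.617×10⁻⁵ × 347 K = 0.0299010 eV.
Eᵢ/kT = 0.202669, 1.63540, 2.63202, 2.88619, 2.96311.
Z = Σ gᵢe^(−Eᵢ/kT) = 5·e^(−0.202669) + 5·e^(−1.63540) + 2·e^(−2.63202) + 1·e^(−2.88619) + 2·e^(−2.96311) = 4.08274 + 0.974372 + 0.143866 + 0.0557884 + 0.103316 = 5.36008.
⟨E⟩ = 0.0182234 eV, ⟨E²⟩ = 0.000857719 eV².
C_V/k_B = (⟨E²⟩ − ⟨E⟩²)/(kT)² = (0.000857719 − 0.000332092)/0.000894070 = 0.5879.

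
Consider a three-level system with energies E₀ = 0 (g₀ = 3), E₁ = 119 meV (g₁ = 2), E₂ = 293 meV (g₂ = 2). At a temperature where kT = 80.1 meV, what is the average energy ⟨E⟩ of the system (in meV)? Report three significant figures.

19.7 meV

Eᵢ/kT = 0, 1.4856, 3.6579.
Z = Σ gᵢe^(−Eᵢ/kT) = 3·e^(−0) + 2·e^(−1.4856) + 2·e^(−3.6579) = 3.0000 + 0.45273 + 0.051573 = 3.5043.
⟨E⟩ = Σ Eᵢ gᵢe^(−Eᵢ/kT) / Z = (0·3.0000 + 119·0.45273 + 293·0.051573) / 3.5043 = 19.7 meV.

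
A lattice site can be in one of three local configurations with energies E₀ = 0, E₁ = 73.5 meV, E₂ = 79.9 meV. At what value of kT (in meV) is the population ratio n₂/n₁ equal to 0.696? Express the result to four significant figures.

17.66 meV

n₂/n₁ = exp[−(E₂−E₁)/kT] = 0.696.
⇒ (E₂−E₁)/kT = ln(1/0.696) = ln(1.43678) = 0.362404.
kT = 6.4 meV / 0.362404 = 17.66 meV.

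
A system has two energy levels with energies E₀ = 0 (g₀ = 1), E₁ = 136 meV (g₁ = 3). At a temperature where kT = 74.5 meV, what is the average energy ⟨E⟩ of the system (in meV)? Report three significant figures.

44.3 meV

Eᵢ/kT = 0, 1.8255.
Z = Σ gᵢe^(−Eᵢ/kT) = 1·e^(−0) + 3·e^(−1.8255) = 1.0000 + 0.48341 = 1.4834.
⟨E⟩ = Σ Eᵢ gᵢe^(−Eᵢ/kT) / Z = (0·1.0000 + 136·0.48341) / 1.4834 = 44.3 meV.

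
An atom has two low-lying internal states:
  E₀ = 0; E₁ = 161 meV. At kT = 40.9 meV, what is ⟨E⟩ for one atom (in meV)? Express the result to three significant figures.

3.08 meV

Eᵢ/kT = 0, 3.9364.
Z = Σ e^(−Eᵢ/kT) = e^(−0) + e^(−3.9364) = 1.0000 + 0.019518 = 1.0195.
⟨E⟩ = Σ Eᵢ e^(−Eᵢ/kT) / Z = (0·1.0000 + 161·0.019518) / 1.0195 = 3.08 meV.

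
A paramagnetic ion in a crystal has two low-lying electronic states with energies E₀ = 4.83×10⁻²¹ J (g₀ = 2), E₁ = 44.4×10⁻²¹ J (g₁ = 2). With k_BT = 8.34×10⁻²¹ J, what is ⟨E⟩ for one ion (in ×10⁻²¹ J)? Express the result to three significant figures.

Eᵢ/kT = 0.57914, 5.3237.
Z = Σ gᵢe^(−Eᵢ/kT) = 2·e^(−0.57914) + 2·e^(−5.3237) = 1.1208 + 0.0097494 = 1.1305.
⟨E⟩ = Σ Eᵢ gᵢe^(−Eᵢ/kT) / Z = (4.83·1.1208 + 44.4·0.0097494) / 1.1305 = 5.17 ×10⁻²¹ J.

5.17 ×10⁻²¹ J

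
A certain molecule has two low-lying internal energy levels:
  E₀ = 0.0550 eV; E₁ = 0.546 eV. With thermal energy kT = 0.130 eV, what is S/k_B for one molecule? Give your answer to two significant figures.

Eᵢ/kT = 0.4231, 4.200.
Z = Σ e^(−Eᵢ/kT) = e^(−0.4231) + e^(−4.200) = 0.6550 + 0.01500 = 0.6700.
⟨E⟩ = Σ EᵢPᵢ = 0.06599 eV.
S/k_B = ln Z + ⟨E⟩/kT = ln(0.6700) + 0.06599/0.130 = -0.4005 + 0.5076 = 0.11.

0.11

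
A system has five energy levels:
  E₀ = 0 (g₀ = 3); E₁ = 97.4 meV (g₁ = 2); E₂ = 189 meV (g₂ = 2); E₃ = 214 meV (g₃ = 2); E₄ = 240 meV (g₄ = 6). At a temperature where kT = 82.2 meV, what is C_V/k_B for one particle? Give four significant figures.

0.9813

Eᵢ/kT = 0, 1.18491, 2.29927, 2.60341, 2.91971.
Z = Σ gᵢe^(−Eᵢ/kT) = 3·e^(−0) + 2·e^(−1.18491) + 2·e^(−2.29927) + 2·e^(−2.60341) + 6·e^(−2.91971) = 3.00000 + 0.611547 + 0.200664 + 0.148041 + 0.323696 = 4.28395.
⟨E⟩ = 48.2867 meV, ⟨E²⟩ = 8962.31 meV².
C_V/k_B = (⟨E²⟩ − ⟨E⟩²)/(kT)² = (8962.31 − 2331.61)/6756.84 = 0.9813.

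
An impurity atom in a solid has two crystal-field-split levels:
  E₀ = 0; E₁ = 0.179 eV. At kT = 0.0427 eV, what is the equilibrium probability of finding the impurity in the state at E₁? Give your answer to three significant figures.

0.0149

Eᵢ/kT = 0, 4.1920.
Z = Σ e^(−Eᵢ/kT) = e^(−0) + e^(−4.1920) = 1.0000 + 0.015116 = 1.0151.
P₁ = e^(−E₁/kT) / Z = 0.015116/1.0151 = 0.0149.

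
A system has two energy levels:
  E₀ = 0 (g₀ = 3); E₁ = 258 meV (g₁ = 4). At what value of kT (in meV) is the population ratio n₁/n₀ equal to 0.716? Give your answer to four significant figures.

415.0 meV

n₁/n₀ = (g₁/g₀) exp[−(E₁−E₀)/kT] = 0.716.
⇒ (E₁−E₀)/kT = ln((4/3)/0.716) = ln(1.86220) = 0.621759.
kT = 258 meV / 0.621759 = 415.0 meV.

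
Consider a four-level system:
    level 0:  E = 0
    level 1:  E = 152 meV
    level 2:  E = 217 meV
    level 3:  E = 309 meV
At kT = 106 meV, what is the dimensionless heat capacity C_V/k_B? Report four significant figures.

Eᵢ/kT = 0, 1.43396, 2.04717, 2.91509.
Z = Σ e^(−Eᵢ/kT) = e^(−0) + e^(−1.43396) + e^(−2.04717) + e^(−2.91509) = 1.00000 + 0.238363 + 0.129100 + 0.0541992 = 1.42166.
⟨E⟩ = 56.9710 meV, ⟨E²⟩ = 11790.0 meV².
C_V/k_B = (⟨E²⟩ − ⟨E⟩²)/(kT)² = (11790.0 − 3245.69)/11236.0 = 0.7604.

0.7604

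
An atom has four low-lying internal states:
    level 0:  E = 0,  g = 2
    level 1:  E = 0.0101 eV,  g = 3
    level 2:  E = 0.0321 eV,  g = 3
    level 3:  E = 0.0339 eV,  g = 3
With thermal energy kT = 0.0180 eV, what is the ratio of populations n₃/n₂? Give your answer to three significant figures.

n₃/n₂ = (g₃/g₂) exp[−(E₃−E₂)/kT] = (3/3) × exp(−(0.0018 eV)/(0.0180 eV)) = (3/3) × exp(-0.10000) = 0.905.

0.905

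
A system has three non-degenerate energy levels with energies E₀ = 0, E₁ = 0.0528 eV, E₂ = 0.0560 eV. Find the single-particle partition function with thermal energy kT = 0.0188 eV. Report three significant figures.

Eᵢ/kT = 0, 2.8085, 2.9787.
Z = Σ e^(−Eᵢ/kT) = e^(−0) + e^(−2.8085) + e^(−2.9787) = 1.0000 + 0.060295 + 0.050859 = 1.1112.

Z = 1.11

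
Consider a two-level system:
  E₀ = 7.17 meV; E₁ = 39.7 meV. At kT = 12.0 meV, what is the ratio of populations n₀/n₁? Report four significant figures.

n₀/n₁ = exp[−(E₀−E₁)/kT] = exp(−(-32.53 meV)/(12.0 meV)) = exp(2.71083) = 15.04.

15.04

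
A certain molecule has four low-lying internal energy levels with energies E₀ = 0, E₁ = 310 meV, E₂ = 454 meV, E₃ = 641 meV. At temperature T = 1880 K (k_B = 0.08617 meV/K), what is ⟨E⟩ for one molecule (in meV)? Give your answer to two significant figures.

k_BT = 0.08617 × 1880 K = 162.0 meV.
Eᵢ/kT = 0, 1.914, 2.802, 3.957.
Z = Σ e^(−Eᵢ/kT) = e^(−0) + e^(−1.914) + e^(−2.802) + e^(−3.957) = 1.000 + 0.1475 + 0.06069 + 0.01912 = 1.227.
⟨E⟩ = Σ Eᵢ e^(−Eᵢ/kT) / Z = (0·1.000 + 310·0.1475 + 454·0.06069 + 641·0.01912) / 1.227 = 70 meV.

70 meV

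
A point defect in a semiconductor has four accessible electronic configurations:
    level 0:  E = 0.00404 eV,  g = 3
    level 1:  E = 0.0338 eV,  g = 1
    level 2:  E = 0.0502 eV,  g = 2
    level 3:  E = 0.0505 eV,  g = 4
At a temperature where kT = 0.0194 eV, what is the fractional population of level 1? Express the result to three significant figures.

0.0573

Eᵢ/kT = 0.20825, 1.7423, 2.5876, 2.6031.
Z = Σ gᵢe^(−Eᵢ/kT) = 3·e^(−0.20825) + 1·e^(−1.7423) + 2·e^(−2.5876) + 4·e^(−2.6031) = 2.4360 + 0.17512 + 0.15040 + 0.29617 = 3.0577.
P₁ = g₁ e^(−E₁/kT) / Z = 0.17512/3.0577 = 0.0573.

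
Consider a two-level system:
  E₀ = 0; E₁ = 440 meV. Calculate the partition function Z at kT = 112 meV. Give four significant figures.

Eᵢ/kT = 0, 3.92857.
Z = Σ e^(−Eᵢ/kT) = e^(−0) + e^(−3.92857) = 1.00000 + 0.0196718 = 1.01967.

Z = 1.020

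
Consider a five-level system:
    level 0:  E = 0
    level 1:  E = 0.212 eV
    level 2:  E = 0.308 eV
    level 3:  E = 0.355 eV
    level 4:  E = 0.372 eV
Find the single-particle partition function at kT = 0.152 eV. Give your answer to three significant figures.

Z = 1.56

Eᵢ/kT = 0, 1.3947, 2.0263, 2.3355, 2.4474.
Z = Σ e^(−Eᵢ/kT) = e^(−0) + e^(−1.3947) + e^(−2.0263) + e^(−2.3355) + e^(−2.4474) = 1.0000 + 0.24791 + 0.13182 + 0.096762 + 0.086518 = 1.5630.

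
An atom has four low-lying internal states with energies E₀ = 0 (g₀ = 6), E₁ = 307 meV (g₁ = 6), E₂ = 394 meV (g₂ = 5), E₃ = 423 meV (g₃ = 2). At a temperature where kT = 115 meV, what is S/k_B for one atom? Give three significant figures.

Eᵢ/kT = 0, 2.6696, 3.4261, 3.6783.
Z = Σ gᵢe^(−Eᵢ/kT) = 6·e^(−0) + 6·e^(−2.6696) + 5·e^(−3.4261) + 2·e^(−3.6783) = 6.0000 + 0.41568 + 0.16257 + 0.050532 = 6.6288.
⟨E⟩ = Σ EᵢPᵢ = 32.139 meV.
S/k_B = ln Z + ⟨E⟩/kT = ln(6.6288) + 32.139/115 = 1.8914 + 0.27947 = 2.17.

2.17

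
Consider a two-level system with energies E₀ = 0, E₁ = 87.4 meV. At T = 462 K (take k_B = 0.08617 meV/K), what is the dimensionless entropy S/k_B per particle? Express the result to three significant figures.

k_BT = 0.08617 × 462 K = 39.811 meV.
Eᵢ/kT = 0, 2.1954.
Z = Σ e^(−Eᵢ/kT) = e^(−0) + e^(−2.1954) = 1.0000 + 0.11131 = 1.1113.
⟨E⟩ = Σ EᵢPᵢ = 8.7542 meV.
S/k_B = ln Z + ⟨E⟩/kT = ln(1.1113) + 8.7542/39.811 = 0.10553 + 0.21989 = 0.325.

0.325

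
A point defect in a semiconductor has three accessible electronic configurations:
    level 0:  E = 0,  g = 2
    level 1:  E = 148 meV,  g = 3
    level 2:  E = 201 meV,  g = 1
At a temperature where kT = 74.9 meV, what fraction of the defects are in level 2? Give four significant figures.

0.02750

Eᵢ/kT = 0, 1.97597, 2.68358.
Z = Σ gᵢe^(−Eᵢ/kT) = 2·e^(−0) + 3·e^(−1.97597) + 1·e^(−2.68358) = 2.00000 + 0.415880 + 0.0683181 = 2.48420.
P₂ = g₂ e^(−E₂/kT) / Z = 0.0683181/2.48420 = 0.02750.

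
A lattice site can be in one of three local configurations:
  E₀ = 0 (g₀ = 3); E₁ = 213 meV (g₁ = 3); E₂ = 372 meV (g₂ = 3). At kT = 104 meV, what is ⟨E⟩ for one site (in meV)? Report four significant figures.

Eᵢ/kT = 0, 2.04808, 3.57692.
Z = Σ gᵢe^(−Eᵢ/kT) = 3·e^(−0) + 3·e^(−2.04808) + 3·e^(−3.57692) = 3.00000 + 0.386947 + 0.0838851 = 3.47083.
⟨E⟩ = Σ Eᵢ gᵢe^(−Eᵢ/kT) / Z = (0·3.00000 + 213·0.386947 + 372·0.0838851) / 3.47083 = 32.74 meV.

32.74 meV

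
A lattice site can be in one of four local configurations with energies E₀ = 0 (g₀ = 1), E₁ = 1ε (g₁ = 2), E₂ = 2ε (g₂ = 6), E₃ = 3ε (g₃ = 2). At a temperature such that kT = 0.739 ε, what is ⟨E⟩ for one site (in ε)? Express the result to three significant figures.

Eᵢ/kT = 0, 1.3532, 2.7064, 4.0595.
Z = Σ gᵢe^(−Eᵢ/kT) = 1·e^(−0) + 2·e^(−1.3532) + 6·e^(−2.7064) + 2·e^(−4.0595) = 1.0000 + 0.51682 + 0.40066 + 0.034515 = 1.9520.
⟨E⟩ = Σ Eᵢ gᵢe^(−Eᵢ/kT) / Z = (0·1.0000 + 1·0.51682 + 2·0.40066 + 3·0.034515) / 1.9520 = 0.728 ε.

0.728 ε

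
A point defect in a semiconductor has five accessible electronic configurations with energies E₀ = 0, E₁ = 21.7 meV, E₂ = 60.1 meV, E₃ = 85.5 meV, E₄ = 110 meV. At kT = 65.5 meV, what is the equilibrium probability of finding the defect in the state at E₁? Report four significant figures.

Eᵢ/kT = 0, 0.331298, 0.917557, 1.30534, 1.67939.
Z = Σ e^(−Eᵢ/kT) = e^(−0) + e^(−0.331298) + e^(−0.917557) + e^(−1.30534) + e^(−1.67939) = 1.00000 + 0.717991 + 0.399494 + 0.271080 + 0.186488 = 2.57505.
P₁ = e^(−E₁/kT) / Z = 0.717991/2.57505 = 0.2788.

0.2788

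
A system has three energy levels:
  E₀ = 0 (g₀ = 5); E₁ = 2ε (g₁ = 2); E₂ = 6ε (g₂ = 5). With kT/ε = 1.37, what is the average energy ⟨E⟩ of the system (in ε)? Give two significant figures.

Eᵢ/kT = 0, 1.460, 4.380.
Z = Σ gᵢe^(−Eᵢ/kT) = 5·e^(−0) + 2·e^(−1.460) + 5·e^(−4.380) = 5.000 + 0.4645 + 0.06263 = 5.527.
⟨E⟩ = Σ Eᵢ gᵢe^(−Eᵢ/kT) / Z = (0·5.000 + 2·0.4645 + 6·0.06263) / 5.527 = 0.24 ε.

0.24 ε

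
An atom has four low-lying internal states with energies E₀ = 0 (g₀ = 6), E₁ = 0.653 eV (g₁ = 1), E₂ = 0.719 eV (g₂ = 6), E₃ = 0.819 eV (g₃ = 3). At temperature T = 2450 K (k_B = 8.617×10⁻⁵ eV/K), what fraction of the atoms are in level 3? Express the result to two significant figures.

0.0098

k_BT = 8.617×10⁻⁵ × 2450 K = 0.2111 eV.
Eᵢ/kT = 0, 3.093, 3.406, 3.880.
Z = Σ gᵢe^(−Eᵢ/kT) = 6·e^(−0) + 1·e^(−3.093) + 6·e^(−3.406) + 3·e^(−3.880) = 6.000 + 0.04537 + 0.1990 + 0.06195 = 6.306.
P₃ = g₃ e^(−E₃/kT) / Z = 0.06195/6.306 = 0.0098.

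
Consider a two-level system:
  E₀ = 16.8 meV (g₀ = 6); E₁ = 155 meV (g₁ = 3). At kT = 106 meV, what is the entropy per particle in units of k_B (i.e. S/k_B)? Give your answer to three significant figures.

Eᵢ/kT = 0.15849, 1.4623.
Z = Σ gᵢe^(−Eᵢ/kT) = 6·e^(−0.15849) + 3·e^(−1.4623) = 5.1206 + 0.69511 = 5.8157.
⟨E⟩ = Σ EᵢPᵢ = 33.318 meV.
S/k_B = ln Z + ⟨E⟩/kT = ln(5.8157) + 33.318/106 = 1.7606 + 0.31432 = 2.07.

2.07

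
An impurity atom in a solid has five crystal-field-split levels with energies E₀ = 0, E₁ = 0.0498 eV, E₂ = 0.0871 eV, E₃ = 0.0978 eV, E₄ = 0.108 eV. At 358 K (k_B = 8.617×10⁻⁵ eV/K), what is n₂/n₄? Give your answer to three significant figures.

k_BT = 8.617×10⁻⁵ × 358 K = 0.030849 eV.
n₂/n₄ = exp[−(E₂−E₄)/kT] = exp(−(-0.0209 eV)/(0.030849 eV)) = exp(0.67749) = 1.97.

1.97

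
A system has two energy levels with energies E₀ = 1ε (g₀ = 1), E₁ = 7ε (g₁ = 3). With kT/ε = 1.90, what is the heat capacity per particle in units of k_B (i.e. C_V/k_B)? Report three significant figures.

Eᵢ/kT = 0.52632, 3.6842.
Z = Σ gᵢe^(−Eᵢ/kT) = 1·e^(−0.52632) + 3·e^(−3.6842) = 0.59078 + 0.075352 = 0.66613.
⟨E⟩ = 1.6787 ε, ⟨E²⟩ = 6.4297 ε².
C_V/k_B = (⟨E²⟩ − ⟨E⟩²)/(kT)² = (6.4297 − 2.8180)/3.6100 = 1.00.

1.00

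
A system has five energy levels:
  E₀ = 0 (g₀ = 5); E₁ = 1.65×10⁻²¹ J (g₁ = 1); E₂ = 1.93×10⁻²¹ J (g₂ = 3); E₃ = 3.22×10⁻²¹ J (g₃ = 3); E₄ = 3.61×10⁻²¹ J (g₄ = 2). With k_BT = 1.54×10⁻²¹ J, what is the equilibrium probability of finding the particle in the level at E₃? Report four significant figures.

Eᵢ/kT = 0, 1.07143, 1.25325, 2.09091, 2.34416.
Z = Σ gᵢe^(−Eᵢ/kT) = 5·e^(−0) + 1·e^(−1.07143) + 3·e^(−1.25325) + 3·e^(−2.09091) + 2·e^(−2.34416) = 5.00000 + 0.342518 + 0.856726 + 0.370724 + 0.191855 = 6.76182.
P₃ = g₃ e^(−E₃/kT) / Z = 0.370724/6.76182 = 0.05483.

0.05483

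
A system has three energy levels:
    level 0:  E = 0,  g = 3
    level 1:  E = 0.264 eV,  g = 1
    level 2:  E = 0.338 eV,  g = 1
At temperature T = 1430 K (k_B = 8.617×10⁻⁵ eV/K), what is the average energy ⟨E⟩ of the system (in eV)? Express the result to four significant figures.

0.01658 eV

k_BT = 8.617×10⁻⁵ × 1430 K = 0.123223 eV.
Eᵢ/kT = 0, 2.14246, 2.74299.
Z = Σ gᵢe^(−Eᵢ/kT) = 3·e^(−0) + 1·e^(−2.14246) + 1·e^(−2.74299) = 3.00000 + 0.117366 + 0.0643776 = 3.18174.
⟨E⟩ = Σ Eᵢ gᵢe^(−Eᵢ/kT) / Z = (0·3.00000 + 0.264·0.117366 + 0.338·0.0643776) / 3.18174 = 0.01658 eV.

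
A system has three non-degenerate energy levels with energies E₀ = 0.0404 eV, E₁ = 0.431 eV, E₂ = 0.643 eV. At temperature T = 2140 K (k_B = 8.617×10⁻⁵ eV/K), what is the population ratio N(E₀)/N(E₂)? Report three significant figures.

k_BT = 8.617×10⁻⁵ × 2140 K = 0.18440 eV.
n₀/n₂ = exp[−(E₀−E₂)/kT] = exp(−(-0.6026 eV)/(0.18440 eV)) = exp(3.2679) = 26.3.

26.3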